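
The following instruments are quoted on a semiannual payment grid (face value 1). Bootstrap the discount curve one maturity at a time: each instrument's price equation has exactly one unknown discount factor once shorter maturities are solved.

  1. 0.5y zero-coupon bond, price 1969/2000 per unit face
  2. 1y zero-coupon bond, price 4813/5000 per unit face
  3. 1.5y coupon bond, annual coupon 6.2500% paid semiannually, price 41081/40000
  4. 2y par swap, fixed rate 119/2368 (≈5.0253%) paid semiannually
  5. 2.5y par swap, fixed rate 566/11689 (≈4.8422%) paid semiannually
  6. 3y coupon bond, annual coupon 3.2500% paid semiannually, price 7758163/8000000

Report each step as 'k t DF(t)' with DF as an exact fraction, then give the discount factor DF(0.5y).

step 1 [0.5y] zero: DF = P = 1969/2000 ≈ 0.984500
step 2 [1y] zero: DF = P = 4813/5000 ≈ 0.962600
step 3 [1.5y] bond c/2=1/32: DF=(41081/40000 − 1/32·(0.984500+0.962600))/(1+1/32) = 9369/10000 ≈ 0.936900
step 4 [2y] swap r/2=119/4736: DF=(1 − 119/4736·(0.984500+0.962600+0.936900))/(1+119/4736) = 1131/1250 ≈ 0.904800
step 5 [2.5y] swap r/2=283/11689: DF=(1 − 283/11689·(0.984500+0.962600+0.936900+0.904800))/(1+283/11689) = 2217/2500 ≈ 0.886800
step 6 [3y] bond c/2=13/800: DF=(7758163/8000000 − 13/800·(0.984500+0.962600+0.936900+0.904800+0.886800))/(1+13/800) = 1759/2000 ≈ 0.879500

1 1/2 1969/2000
2 1 4813/5000
3 3/2 9369/10000
4 2 1131/1250
5 5/2 2217/2500
6 3 1759/2000
DF(0.5y) = 1969/2000 ≈ 0.984500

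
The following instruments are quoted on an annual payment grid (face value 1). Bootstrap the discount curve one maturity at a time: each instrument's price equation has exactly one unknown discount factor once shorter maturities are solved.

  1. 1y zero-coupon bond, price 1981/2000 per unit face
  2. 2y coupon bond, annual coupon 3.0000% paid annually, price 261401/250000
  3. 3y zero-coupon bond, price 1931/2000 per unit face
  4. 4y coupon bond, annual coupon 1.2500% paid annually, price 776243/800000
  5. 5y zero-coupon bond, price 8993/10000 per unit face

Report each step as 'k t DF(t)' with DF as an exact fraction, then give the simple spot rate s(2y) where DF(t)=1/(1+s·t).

step 1 [1y] zero: DF = P = 1981/2000 ≈ 0.990500
step 2 [2y] bond c/1=3/100: DF=(261401/250000 − 3/100·(0.990500))/(1+3/100) = 9863/10000 ≈ 0.986300
step 3 [3y] zero: DF = P = 1931/2000 ≈ 0.965500
step 4 [4y] bond c/1=1/80: DF=(776243/800000 − 1/80·(0.990500+0.986300+0.965500))/(1+1/80) = 461/500 ≈ 0.922000
step 5 [5y] zero: DF = P = 8993/10000 ≈ 0.899300

1 1 1981/2000
2 2 9863/10000
3 3 1931/2000
4 4 461/500
5 5 8993/10000
s(2y) = (1/(9863/10000) − 1)/(2) = 137/19726 ≈ 0.6945%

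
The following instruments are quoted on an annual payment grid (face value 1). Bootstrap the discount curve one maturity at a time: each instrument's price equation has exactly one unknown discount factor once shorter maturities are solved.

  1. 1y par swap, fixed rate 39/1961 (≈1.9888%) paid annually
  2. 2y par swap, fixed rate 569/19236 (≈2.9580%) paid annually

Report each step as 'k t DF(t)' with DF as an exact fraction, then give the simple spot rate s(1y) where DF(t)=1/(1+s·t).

step 1 [1y] swap r/1=39/1961: DF=(1 − 39/1961·(0))/(1+39/1961) = 1961/2000 ≈ 0.980500
step 2 [2y] swap r/1=569/19236: DF=(1 − 569/19236·(0.980500))/(1+569/19236) = 9431/10000 ≈ 0.943100

1 1 1961/2000
2 2 9431/10000
s(1y) = (1/(1961/2000) − 1)/(1) = 39/1961 ≈ 1.9888%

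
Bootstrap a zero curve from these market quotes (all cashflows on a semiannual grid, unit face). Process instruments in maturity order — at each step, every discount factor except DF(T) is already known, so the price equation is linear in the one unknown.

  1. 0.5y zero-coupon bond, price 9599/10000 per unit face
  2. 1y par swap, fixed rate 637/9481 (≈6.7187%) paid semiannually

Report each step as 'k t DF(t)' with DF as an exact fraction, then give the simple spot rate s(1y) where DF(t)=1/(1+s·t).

step 1 [0.5y] zero: DF = P = 9599/10000 ≈ 0.959900
step 2 [1y] swap r/2=637/18962: DF=(1 − 637/18962·(0.959900))/(1+637/18962) = 9363/10000 ≈ 0.936300

1 1/2 9599/10000
2 1 9363/10000
s(1y) = (1/(9363/10000) − 1)/(1) = 637/9363 ≈ 6.8034%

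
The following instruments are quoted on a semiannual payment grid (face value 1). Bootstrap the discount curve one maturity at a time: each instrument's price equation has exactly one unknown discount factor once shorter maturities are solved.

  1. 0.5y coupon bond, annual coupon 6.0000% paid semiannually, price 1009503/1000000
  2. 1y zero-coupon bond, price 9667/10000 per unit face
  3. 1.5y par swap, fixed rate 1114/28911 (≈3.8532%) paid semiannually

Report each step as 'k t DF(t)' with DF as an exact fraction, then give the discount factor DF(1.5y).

step 1 [0.5y] bond c/2=3/100: DF=(1009503/1000000 − 3/100·(0))/(1+3/100) = 9801/10000 ≈ 0.980100
step 2 [1y] zero: DF = P = 9667/10000 ≈ 0.966700
step 3 [1.5y] swap r/2=557/28911: DF=(1 − 557/28911·(0.980100+0.966700))/(1+557/28911) = 9443/10000 ≈ 0.944300

1 1/2 9801/10000
2 1 9667/10000
3 3/2 9443/10000
DF(1.5y) = 9443/10000 ≈ 0.944300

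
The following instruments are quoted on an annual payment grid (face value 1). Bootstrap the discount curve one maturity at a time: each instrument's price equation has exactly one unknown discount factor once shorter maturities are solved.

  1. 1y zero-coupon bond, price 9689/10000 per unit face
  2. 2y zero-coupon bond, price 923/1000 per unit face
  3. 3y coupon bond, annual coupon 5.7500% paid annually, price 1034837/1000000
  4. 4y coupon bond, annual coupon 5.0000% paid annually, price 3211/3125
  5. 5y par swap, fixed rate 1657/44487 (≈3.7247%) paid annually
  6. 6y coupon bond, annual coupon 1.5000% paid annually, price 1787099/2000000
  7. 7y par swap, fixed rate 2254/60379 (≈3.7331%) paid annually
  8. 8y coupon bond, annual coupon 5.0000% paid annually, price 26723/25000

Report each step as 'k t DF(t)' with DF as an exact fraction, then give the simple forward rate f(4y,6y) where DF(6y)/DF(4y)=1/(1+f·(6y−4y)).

step 1 [1y] zero: DF = P = 9689/10000 ≈ 0.968900
step 2 [2y] zero: DF = P = 923/1000 ≈ 0.923000
step 3 [3y] bond c/1=23/400: DF=(1034837/1000000 − 23/400·(0.968900+0.923000))/(1+23/400) = 8757/10000 ≈ 0.875700
step 4 [4y] bond c/1=1/20: DF=(3211/3125 − 1/20·(0.968900+0.923000+0.875700))/(1+1/20) = 2117/2500 ≈ 0.846800
step 5 [5y] swap r/1=1657/44487: DF=(1 − 1657/44487·(0.968900+0.923000+0.875700+0.846800))/(1+1657/44487) = 8343/10000 ≈ 0.834300
step 6 [6y] bond c/1=3/200: DF=(1787099/2000000 − 3/200·(0.968900+0.923000+0.875700+0.846800+0.834300))/(1+3/200) = 4073/5000 ≈ 0.814600
step 7 [7y] swap r/1=2254/60379: DF=(1 − 2254/60379·(0.968900+0.923000+0.875700+0.846800+0.834300+0.814600))/(1+2254/60379) = 3873/5000 ≈ 0.774600
step 8 [8y] bond c/1=1/20: DF=(26723/25000 − 1/20·(0.968900+0.923000+0.875700+0.846800+0.834300+0.814600+0.774600))/(1+1/20) = 1461/2000 ≈ 0.730500

1 1 9689/10000
2 2 923/1000
3 3 8757/10000
4 4 2117/2500
5 5 8343/10000
6 6 4073/5000
7 7 3873/5000
8 8 1461/2000
f(4y,6y) = ((2117/2500)/(4073/5000) − 1)/(2) = 161/8146 ≈ 1.9764%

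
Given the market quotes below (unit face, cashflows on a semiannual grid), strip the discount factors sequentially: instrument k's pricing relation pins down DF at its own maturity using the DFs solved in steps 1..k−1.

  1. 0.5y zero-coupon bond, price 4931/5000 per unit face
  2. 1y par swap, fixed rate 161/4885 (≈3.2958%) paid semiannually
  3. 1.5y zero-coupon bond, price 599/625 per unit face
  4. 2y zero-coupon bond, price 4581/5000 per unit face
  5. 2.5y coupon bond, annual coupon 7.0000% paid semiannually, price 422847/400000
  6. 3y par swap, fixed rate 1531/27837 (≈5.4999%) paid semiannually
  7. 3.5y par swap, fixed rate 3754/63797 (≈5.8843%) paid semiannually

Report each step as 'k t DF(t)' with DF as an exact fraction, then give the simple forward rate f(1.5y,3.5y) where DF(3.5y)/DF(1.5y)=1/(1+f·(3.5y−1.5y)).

step 1 [0.5y] zero: DF = P = 4931/5000 ≈ 0.986200
step 2 [1y] swap r/2=161/9770: DF=(1 − 161/9770·(0.986200))/(1+161/9770) = 4839/5000 ≈ 0.967800
step 3 [1.5y] zero: DF = P = 599/625 ≈ 0.958400
step 4 [2y] zero: DF = P = 4581/5000 ≈ 0.916200
step 5 [2.5y] bond c/2=7/200: DF=(422847/400000 − 7/200·(0.986200+0.967800+0.958400+0.916200))/(1+7/200) = 8919/10000 ≈ 0.891900
step 6 [3y] swap r/2=1531/55674: DF=(1 − 1531/55674·(0.986200+0.967800+0.958400+0.916200+0.891900))/(1+1531/55674) = 8469/10000 ≈ 0.846900
step 7 [3.5y] swap r/2=1877/63797: DF=(1 − 1877/63797·(0.986200+0.967800+0.958400+0.916200+0.891900+0.846900))/(1+1877/63797) = 8123/10000 ≈ 0.812300

1 1/2 4931/5000
2 1 4839/5000
3 3/2 599/625
4 2 4581/5000
5 5/2 8919/10000
6 3 8469/10000
7 7/2 8123/10000
f(1.5y,3.5y) = ((599/625)/(8123/10000) − 1)/(2) = 1461/16246 ≈ 8.9930%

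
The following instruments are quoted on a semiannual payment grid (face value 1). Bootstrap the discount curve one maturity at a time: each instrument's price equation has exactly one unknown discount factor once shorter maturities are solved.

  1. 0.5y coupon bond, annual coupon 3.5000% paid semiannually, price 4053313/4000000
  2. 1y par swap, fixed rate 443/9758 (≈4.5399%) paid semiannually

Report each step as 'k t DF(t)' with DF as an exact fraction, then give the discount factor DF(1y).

1 1/2 9959/10000
2 1 9557/10000
DF(1y) = 9557/10000 ≈ 0.955700

step 1 [0.5y] bond c/2=7/400: DF=(4053313/4000000 − 7/400·(0))/(1+7/400) = 9959/10000 ≈ 0.995900
step 2 [1y] swap r/2=443/19516: DF=(1 − 443/19516·(0.995900))/(1+443/19516) = 9557/10000 ≈ 0.955700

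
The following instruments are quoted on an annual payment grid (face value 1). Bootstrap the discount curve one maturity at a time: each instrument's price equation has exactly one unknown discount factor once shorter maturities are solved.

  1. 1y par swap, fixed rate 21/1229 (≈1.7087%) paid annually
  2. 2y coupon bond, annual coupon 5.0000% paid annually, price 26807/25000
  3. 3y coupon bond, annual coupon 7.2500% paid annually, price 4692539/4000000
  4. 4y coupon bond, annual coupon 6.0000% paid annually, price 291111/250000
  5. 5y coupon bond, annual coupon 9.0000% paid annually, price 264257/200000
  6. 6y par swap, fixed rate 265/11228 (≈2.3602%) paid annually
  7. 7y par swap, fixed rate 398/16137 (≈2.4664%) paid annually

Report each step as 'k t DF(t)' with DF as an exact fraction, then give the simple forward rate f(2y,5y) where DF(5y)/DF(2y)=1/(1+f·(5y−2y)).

1 1 1229/1250
2 2 609/625
3 3 1923/2000
4 4 9333/10000
5 5 8941/10000
6 6 347/400
7 7 1051/1250
f(2y,5y) = ((609/625)/(8941/10000) − 1)/(3) = 803/26823 ≈ 2.9937%

step 1 [1y] swap r/1=21/1229: DF=(1 − 21/1229·(0))/(1+21/1229) = 1229/1250 ≈ 0.983200
step 2 [2y] bond c/1=1/20: DF=(26807/25000 − 1/20·(0.983200))/(1+1/20) = 609/625 ≈ 0.974400
step 3 [3y] bond c/1=29/400: DF=(4692539/4000000 − 29/400·(0.983200+0.974400))/(1+29/400) = 1923/2000 ≈ 0.961500
step 4 [4y] bond c/1=3/50: DF=(291111/250000 − 3/50·(0.983200+0.974400+0.961500))/(1+3/50) = 9333/10000 ≈ 0.933300
step 5 [5y] bond c/1=9/100: DF=(264257/200000 − 9/100·(0.983200+0.974400+0.961500+0.933300))/(1+9/100) = 8941/10000 ≈ 0.894100
step 6 [6y] swap r/1=265/11228: DF=(1 − 265/11228·(0.983200+0.974400+0.961500+0.933300+0.894100))/(1+265/11228) = 347/400 ≈ 0.867500
step 7 [7y] swap r/1=398/16137: DF=(1 − 398/16137·(0.983200+0.974400+0.961500+0.933300+0.894100+0.867500))/(1+398/16137) = 1051/1250 ≈ 0.840800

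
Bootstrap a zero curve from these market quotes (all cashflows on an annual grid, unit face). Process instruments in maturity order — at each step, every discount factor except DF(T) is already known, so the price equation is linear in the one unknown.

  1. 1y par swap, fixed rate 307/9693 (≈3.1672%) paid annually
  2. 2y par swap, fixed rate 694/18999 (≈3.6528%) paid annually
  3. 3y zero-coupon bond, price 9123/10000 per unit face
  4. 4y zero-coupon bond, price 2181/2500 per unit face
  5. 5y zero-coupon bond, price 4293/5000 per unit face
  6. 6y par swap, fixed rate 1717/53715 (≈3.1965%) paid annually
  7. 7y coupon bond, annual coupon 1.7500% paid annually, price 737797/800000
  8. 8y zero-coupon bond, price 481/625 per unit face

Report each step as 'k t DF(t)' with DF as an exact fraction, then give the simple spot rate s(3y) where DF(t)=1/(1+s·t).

1 1 9693/10000
2 2 4653/5000
3 3 9123/10000
4 4 2181/2500
5 5 4293/5000
6 6 8283/10000
7 7 407/500
8 8 481/625
s(3y) = (1/(9123/10000) − 1)/(3) = 877/27369 ≈ 3.2044%

step 1 [1y] swap r/1=307/9693: DF=(1 − 307/9693·(0))/(1+307/9693) = 9693/10000 ≈ 0.969300
step 2 [2y] swap r/1=694/18999: DF=(1 − 694/18999·(0.969300))/(1+694/18999) = 4653/5000 ≈ 0.930600
step 3 [3y] zero: DF = P = 9123/10000 ≈ 0.912300
step 4 [4y] zero: DF = P = 2181/2500 ≈ 0.872400
step 5 [5y] zero: DF = P = 4293/5000 ≈ 0.858600
step 6 [6y] swap r/1=1717/53715: DF=(1 − 1717/53715·(0.969300+0.930600+0.912300+0.872400+0.858600))/(1+1717/53715) = 8283/10000 ≈ 0.828300
step 7 [7y] bond c/1=7/400: DF=(737797/800000 − 7/400·(0.969300+0.930600+0.912300+0.872400+0.858600+0.828300))/(1+7/400) = 407/500 ≈ 0.814000
step 8 [8y] zero: DF = P = 481/625 ≈ 0.769600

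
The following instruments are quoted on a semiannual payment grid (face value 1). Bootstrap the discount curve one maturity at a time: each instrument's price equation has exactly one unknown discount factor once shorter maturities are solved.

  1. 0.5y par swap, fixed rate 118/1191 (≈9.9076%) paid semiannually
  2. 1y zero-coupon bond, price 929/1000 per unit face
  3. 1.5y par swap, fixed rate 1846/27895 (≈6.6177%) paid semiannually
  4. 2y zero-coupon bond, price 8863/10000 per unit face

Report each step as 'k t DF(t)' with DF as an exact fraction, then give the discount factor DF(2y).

step 1 [0.5y] swap r/2=59/1191: DF=(1 − 59/1191·(0))/(1+59/1191) = 1191/1250 ≈ 0.952800
step 2 [1y] zero: DF = P = 929/1000 ≈ 0.929000
step 3 [1.5y] swap r/2=923/27895: DF=(1 − 923/27895·(0.952800+0.929000))/(1+923/27895) = 9077/10000 ≈ 0.907700
step 4 [2y] zero: DF = P = 8863/10000 ≈ 0.886300

1 1/2 1191/1250
2 1 929/1000
3 3/2 9077/10000
4 2 8863/10000
DF(2y) = 8863/10000 ≈ 0.886300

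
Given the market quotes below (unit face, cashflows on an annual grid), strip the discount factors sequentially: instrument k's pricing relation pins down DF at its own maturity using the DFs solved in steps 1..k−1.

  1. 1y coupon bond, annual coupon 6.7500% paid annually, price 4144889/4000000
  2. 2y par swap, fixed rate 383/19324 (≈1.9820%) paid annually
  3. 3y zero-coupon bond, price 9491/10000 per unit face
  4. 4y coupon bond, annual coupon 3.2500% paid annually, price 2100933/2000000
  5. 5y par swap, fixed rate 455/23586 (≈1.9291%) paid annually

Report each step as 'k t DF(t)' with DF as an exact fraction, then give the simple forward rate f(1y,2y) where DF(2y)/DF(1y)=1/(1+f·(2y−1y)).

step 1 [1y] bond c/1=27/400: DF=(4144889/4000000 − 27/400·(0))/(1+27/400) = 9707/10000 ≈ 0.970700
step 2 [2y] swap r/1=383/19324: DF=(1 − 383/19324·(0.970700))/(1+383/19324) = 9617/10000 ≈ 0.961700
step 3 [3y] zero: DF = P = 9491/10000 ≈ 0.949100
step 4 [4y] bond c/1=13/400: DF=(2100933/2000000 − 13/400·(0.970700+0.961700+0.949100))/(1+13/400) = 9267/10000 ≈ 0.926700
step 5 [5y] swap r/1=455/23586: DF=(1 − 455/23586·(0.970700+0.961700+0.949100+0.926700))/(1+455/23586) = 909/1000 ≈ 0.909000

1 1 9707/10000
2 2 9617/10000
3 3 9491/10000
4 4 9267/10000
5 5 909/1000
f(1y,2y) = ((9707/10000)/(9617/10000) − 1)/(1) = 90/9617 ≈ 0.9358%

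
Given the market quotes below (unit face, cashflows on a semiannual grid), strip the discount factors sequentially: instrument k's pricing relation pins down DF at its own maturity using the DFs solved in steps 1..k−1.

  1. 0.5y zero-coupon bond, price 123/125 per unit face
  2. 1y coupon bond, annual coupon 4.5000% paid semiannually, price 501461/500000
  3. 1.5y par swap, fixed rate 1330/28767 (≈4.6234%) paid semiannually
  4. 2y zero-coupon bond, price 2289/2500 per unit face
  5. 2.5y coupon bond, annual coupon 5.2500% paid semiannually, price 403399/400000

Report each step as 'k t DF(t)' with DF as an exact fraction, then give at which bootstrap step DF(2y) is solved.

1 1/2 123/125
2 1 1199/1250
3 3/2 1867/2000
4 2 2289/2500
5 5/2 8857/10000
DF(2y) is solved at step 4

step 1 [0.5y] zero: DF = P = 123/125 ≈ 0.984000
step 2 [1y] bond c/2=9/400: DF=(501461/500000 − 9/400·(0.984000))/(1+9/400) = 1199/1250 ≈ 0.959200
step 3 [1.5y] swap r/2=665/28767: DF=(1 − 665/28767·(0.984000+0.959200))/(1+665/28767) = 1867/2000 ≈ 0.933500
step 4 [2y] zero: DF = P = 2289/2500 ≈ 0.915600
step 5 [2.5y] bond c/2=21/800: DF=(403399/400000 − 21/800·(0.984000+0.959200+0.933500+0.915600))/(1+21/800) = 8857/10000 ≈ 0.885700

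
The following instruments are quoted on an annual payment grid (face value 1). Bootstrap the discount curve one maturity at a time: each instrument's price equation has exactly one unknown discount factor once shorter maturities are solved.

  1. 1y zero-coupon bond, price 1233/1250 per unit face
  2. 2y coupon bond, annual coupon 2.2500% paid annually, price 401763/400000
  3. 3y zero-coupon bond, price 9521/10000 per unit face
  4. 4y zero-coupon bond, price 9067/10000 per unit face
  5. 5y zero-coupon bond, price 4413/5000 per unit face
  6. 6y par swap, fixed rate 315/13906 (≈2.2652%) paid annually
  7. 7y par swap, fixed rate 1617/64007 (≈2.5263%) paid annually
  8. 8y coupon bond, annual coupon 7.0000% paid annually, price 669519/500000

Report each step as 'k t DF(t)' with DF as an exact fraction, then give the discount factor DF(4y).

step 1 [1y] zero: DF = P = 1233/1250 ≈ 0.986400
step 2 [2y] bond c/1=9/400: DF=(401763/400000 − 9/400·(0.986400))/(1+9/400) = 4803/5000 ≈ 0.960600
step 3 [3y] zero: DF = P = 9521/10000 ≈ 0.952100
step 4 [4y] zero: DF = P = 9067/10000 ≈ 0.906700
step 5 [5y] zero: DF = P = 4413/5000 ≈ 0.882600
step 6 [6y] swap r/1=315/13906: DF=(1 − 315/13906·(0.986400+0.960600+0.952100+0.906700+0.882600))/(1+315/13906) = 437/500 ≈ 0.874000
step 7 [7y] swap r/1=1617/64007: DF=(1 − 1617/64007·(0.986400+0.960600+0.952100+0.906700+0.882600+0.874000))/(1+1617/64007) = 8383/10000 ≈ 0.838300
step 8 [8y] bond c/1=7/100: DF=(669519/500000 − 7/100·(0.986400+0.960600+0.952100+0.906700+0.882600+0.874000+0.838300))/(1+7/100) = 8327/10000 ≈ 0.832700

1 1 1233/1250
2 2 4803/5000
3 3 9521/10000
4 4 9067/10000
5 5 4413/5000
6 6 437/500
7 7 8383/10000
8 8 8327/10000
DF(4y) = 9067/10000 ≈ 0.906700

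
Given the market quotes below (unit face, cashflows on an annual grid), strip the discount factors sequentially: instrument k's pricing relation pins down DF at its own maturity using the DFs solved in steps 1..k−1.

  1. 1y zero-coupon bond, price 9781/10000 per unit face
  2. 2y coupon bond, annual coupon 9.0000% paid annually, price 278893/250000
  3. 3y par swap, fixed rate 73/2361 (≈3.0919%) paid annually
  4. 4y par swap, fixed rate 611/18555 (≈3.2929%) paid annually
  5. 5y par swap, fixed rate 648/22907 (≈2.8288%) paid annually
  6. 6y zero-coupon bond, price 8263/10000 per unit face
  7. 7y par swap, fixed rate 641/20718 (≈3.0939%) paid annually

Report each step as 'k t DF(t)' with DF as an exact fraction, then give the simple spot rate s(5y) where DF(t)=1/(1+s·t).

1 1 9781/10000
2 2 9427/10000
3 3 2281/2500
4 4 4389/5000
5 5 544/625
6 6 8263/10000
7 7 8077/10000
s(5y) = (1/(544/625) − 1)/(5) = 81/2720 ≈ 2.9779%

step 1 [1y] zero: DF = P = 9781/10000 ≈ 0.978100
step 2 [2y] bond c/1=9/100: DF=(278893/250000 − 9/100·(0.978100))/(1+9/100) = 9427/10000 ≈ 0.942700
step 3 [3y] swap r/1=73/2361: DF=(1 − 73/2361·(0.978100+0.942700))/(1+73/2361) = 2281/2500 ≈ 0.912400
step 4 [4y] swap r/1=611/18555: DF=(1 − 611/18555·(0.978100+0.942700+0.912400))/(1+611/18555) = 4389/5000 ≈ 0.877800
step 5 [5y] swap r/1=648/22907: DF=(1 − 648/22907·(0.978100+0.942700+0.912400+0.877800))/(1+648/22907) = 544/625 ≈ 0.870400
step 6 [6y] zero: DF = P = 8263/10000 ≈ 0.826300
step 7 [7y] swap r/1=641/20718: DF=(1 − 641/20718·(0.978100+0.942700+0.912400+0.877800+0.870400+0.826300))/(1+641/20718) = 8077/10000 ≈ 0.807700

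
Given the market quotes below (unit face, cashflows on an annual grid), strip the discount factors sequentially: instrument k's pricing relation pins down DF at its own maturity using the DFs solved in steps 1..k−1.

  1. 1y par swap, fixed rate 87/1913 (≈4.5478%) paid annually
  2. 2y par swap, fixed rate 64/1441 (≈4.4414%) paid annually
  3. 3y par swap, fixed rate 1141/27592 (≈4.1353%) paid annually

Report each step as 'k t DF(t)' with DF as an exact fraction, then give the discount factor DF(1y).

1 1 1913/2000
2 2 573/625
3 3 8859/10000
DF(1y) = 1913/2000 ≈ 0.956500

step 1 [1y] swap r/1=87/1913: DF=(1 − 87/1913·(0))/(1+87/1913) = 1913/2000 ≈ 0.956500
step 2 [2y] swap r/1=64/1441: DF=(1 − 64/1441·(0.956500))/(1+64/1441) = 573/625 ≈ 0.916800
step 3 [3y] swap r/1=1141/27592: DF=(1 − 1141/27592·(0.956500+0.916800))/(1+1141/27592) = 8859/10000 ≈ 0.885900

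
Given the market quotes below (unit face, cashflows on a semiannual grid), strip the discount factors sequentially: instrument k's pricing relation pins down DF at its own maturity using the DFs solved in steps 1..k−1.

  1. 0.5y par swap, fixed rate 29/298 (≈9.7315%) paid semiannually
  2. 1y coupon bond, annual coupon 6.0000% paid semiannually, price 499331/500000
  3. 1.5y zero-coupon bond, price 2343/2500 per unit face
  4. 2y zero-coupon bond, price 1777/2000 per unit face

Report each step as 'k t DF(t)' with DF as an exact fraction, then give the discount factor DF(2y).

step 1 [0.5y] swap r/2=29/596: DF=(1 − 29/596·(0))/(1+29/596) = 596/625 ≈ 0.953600
step 2 [1y] bond c/2=3/100: DF=(499331/500000 − 3/100·(0.953600))/(1+3/100) = 4709/5000 ≈ 0.941800
step 3 [1.5y] zero: DF = P = 2343/2500 ≈ 0.937200
step 4 [2y] zero: DF = P = 1777/2000 ≈ 0.888500

1 1/2 596/625
2 1 4709/5000
3 3/2 2343/2500
4 2 1777/2000
DF(2y) = 1777/2000 ≈ 0.888500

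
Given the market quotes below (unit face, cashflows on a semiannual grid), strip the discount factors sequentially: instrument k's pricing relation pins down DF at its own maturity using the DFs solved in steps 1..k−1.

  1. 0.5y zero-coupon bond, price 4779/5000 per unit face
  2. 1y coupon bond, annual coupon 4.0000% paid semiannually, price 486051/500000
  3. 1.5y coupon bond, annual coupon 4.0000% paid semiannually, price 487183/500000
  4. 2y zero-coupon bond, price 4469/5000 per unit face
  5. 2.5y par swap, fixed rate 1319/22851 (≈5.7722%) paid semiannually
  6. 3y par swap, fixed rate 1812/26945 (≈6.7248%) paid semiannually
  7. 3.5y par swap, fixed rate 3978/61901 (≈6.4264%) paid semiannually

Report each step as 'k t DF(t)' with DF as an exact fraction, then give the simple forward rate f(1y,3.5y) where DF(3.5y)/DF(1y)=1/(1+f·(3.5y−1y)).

step 1 [0.5y] zero: DF = P = 4779/5000 ≈ 0.955800
step 2 [1y] bond c/2=1/50: DF=(486051/500000 − 1/50·(0.955800))/(1+1/50) = 9343/10000 ≈ 0.934300
step 3 [1.5y] bond c/2=1/50: DF=(487183/500000 − 1/50·(0.955800+0.934300))/(1+1/50) = 4591/5000 ≈ 0.918200
step 4 [2y] zero: DF = P = 4469/5000 ≈ 0.893800
step 5 [2.5y] swap r/2=1319/45702: DF=(1 − 1319/45702·(0.955800+0.934300+0.918200+0.893800))/(1+1319/45702) = 8681/10000 ≈ 0.868100
step 6 [3y] swap r/2=906/26945: DF=(1 − 906/26945·(0.955800+0.934300+0.918200+0.893800+0.868100))/(1+906/26945) = 2047/2500 ≈ 0.818800
step 7 [3.5y] swap r/2=1989/61901: DF=(1 − 1989/61901·(0.955800+0.934300+0.918200+0.893800+0.868100+0.818800))/(1+1989/61901) = 8011/10000 ≈ 0.801100

1 1/2 4779/5000
2 1 9343/10000
3 3/2 4591/5000
4 2 4469/5000
5 5/2 8681/10000
6 3 2047/2500
7 7/2 8011/10000
f(1y,3.5y) = ((9343/10000)/(8011/10000) − 1)/(5/2) = 2664/40055 ≈ 6.6509%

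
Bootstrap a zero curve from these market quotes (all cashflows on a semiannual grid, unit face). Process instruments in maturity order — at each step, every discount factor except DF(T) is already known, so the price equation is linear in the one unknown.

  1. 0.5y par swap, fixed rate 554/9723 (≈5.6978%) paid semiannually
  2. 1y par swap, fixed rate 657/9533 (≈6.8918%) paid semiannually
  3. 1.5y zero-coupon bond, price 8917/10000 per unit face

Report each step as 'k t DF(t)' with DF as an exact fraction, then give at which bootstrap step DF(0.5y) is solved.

step 1 [0.5y] swap r/2=277/9723: DF=(1 − 277/9723·(0))/(1+277/9723) = 9723/10000 ≈ 0.972300
step 2 [1y] swap r/2=657/19066: DF=(1 − 657/19066·(0.972300))/(1+657/19066) = 9343/10000 ≈ 0.934300
step 3 [1.5y] zero: DF = P = 8917/10000 ≈ 0.891700

1 1/2 9723/10000
2 1 9343/10000
3 3/2 8917/10000
DF(0.5y) is solved at step 1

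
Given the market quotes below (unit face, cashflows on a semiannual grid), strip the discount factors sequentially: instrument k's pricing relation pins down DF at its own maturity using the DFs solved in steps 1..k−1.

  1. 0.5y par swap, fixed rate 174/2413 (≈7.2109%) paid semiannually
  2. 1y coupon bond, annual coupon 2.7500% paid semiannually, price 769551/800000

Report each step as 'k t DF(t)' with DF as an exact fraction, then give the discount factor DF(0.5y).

step 1 [0.5y] swap r/2=87/2413: DF=(1 − 87/2413·(0))/(1+87/2413) = 2413/2500 ≈ 0.965200
step 2 [1y] bond c/2=11/800: DF=(769551/800000 − 11/800·(0.965200))/(1+11/800) = 4679/5000 ≈ 0.935800

1 1/2 2413/2500
2 1 4679/5000
DF(0.5y) = 2413/2500 ≈ 0.965200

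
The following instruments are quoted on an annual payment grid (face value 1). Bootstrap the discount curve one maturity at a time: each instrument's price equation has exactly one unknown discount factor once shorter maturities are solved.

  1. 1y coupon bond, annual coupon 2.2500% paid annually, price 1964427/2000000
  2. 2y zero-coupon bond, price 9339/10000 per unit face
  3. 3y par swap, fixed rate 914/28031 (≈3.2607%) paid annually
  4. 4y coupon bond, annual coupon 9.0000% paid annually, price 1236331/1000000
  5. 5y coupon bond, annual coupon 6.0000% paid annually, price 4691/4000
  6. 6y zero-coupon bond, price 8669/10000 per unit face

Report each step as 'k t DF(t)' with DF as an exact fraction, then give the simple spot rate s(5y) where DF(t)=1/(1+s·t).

1 1 4803/5000
2 2 9339/10000
3 3 4543/5000
4 4 2257/2500
5 5 4483/5000
6 6 8669/10000
s(5y) = (1/(4483/5000) − 1)/(5) = 517/22415 ≈ 2.3065%

step 1 [1y] bond c/1=9/400: DF=(1964427/2000000 − 9/400·(0))/(1+9/400) = 4803/5000 ≈ 0.960600
step 2 [2y] zero: DF = P = 9339/10000 ≈ 0.933900
step 3 [3y] swap r/1=914/28031: DF=(1 − 914/28031·(0.960600+0.933900))/(1+914/28031) = 4543/5000 ≈ 0.908600
step 4 [4y] bond c/1=9/100: DF=(1236331/1000000 − 9/100·(0.960600+0.933900+0.908600))/(1+9/100) = 2257/2500 ≈ 0.902800
step 5 [5y] bond c/1=3/50: DF=(4691/4000 − 3/50·(0.960600+0.933900+0.908600+0.902800))/(1+3/50) = 4483/5000 ≈ 0.896600
step 6 [6y] zero: DF = P = 8669/10000 ≈ 0.866900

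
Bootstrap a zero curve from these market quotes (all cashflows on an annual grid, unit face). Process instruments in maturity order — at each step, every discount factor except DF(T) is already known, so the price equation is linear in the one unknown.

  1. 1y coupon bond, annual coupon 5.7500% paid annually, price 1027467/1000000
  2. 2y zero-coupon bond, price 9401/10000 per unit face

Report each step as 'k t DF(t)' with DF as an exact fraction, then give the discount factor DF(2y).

step 1 [1y] bond c/1=23/400: DF=(1027467/1000000 − 23/400·(0))/(1+23/400) = 2429/2500 ≈ 0.971600
step 2 [2y] zero: DF = P = 9401/10000 ≈ 0.940100

1 1 2429/2500
2 2 9401/10000
DF(2y) = 9401/10000 ≈ 0.940100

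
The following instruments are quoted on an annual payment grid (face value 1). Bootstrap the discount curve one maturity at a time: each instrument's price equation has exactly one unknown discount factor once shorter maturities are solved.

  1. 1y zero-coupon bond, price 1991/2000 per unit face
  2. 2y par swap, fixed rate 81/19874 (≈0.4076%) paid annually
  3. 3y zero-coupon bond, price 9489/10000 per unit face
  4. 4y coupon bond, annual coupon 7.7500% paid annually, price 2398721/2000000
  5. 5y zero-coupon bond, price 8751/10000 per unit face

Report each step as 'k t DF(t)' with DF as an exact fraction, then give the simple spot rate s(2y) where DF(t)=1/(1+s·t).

1 1 1991/2000
2 2 9919/10000
3 3 9489/10000
4 4 9019/10000
5 5 8751/10000
s(2y) = (1/(9919/10000) − 1)/(2) = 81/19838 ≈ 0.4083%

step 1 [1y] zero: DF = P = 1991/2000 ≈ 0.995500
step 2 [2y] swap r/1=81/19874: DF=(1 − 81/19874·(0.995500))/(1+81/19874) = 9919/10000 ≈ 0.991900
step 3 [3y] zero: DF = P = 9489/10000 ≈ 0.948900
step 4 [4y] bond c/1=31/400: DF=(2398721/2000000 − 31/400·(0.995500+0.991900+0.948900))/(1+31/400) = 9019/10000 ≈ 0.901900
step 5 [5y] zero: DF = P = 8751/10000 ≈ 0.875100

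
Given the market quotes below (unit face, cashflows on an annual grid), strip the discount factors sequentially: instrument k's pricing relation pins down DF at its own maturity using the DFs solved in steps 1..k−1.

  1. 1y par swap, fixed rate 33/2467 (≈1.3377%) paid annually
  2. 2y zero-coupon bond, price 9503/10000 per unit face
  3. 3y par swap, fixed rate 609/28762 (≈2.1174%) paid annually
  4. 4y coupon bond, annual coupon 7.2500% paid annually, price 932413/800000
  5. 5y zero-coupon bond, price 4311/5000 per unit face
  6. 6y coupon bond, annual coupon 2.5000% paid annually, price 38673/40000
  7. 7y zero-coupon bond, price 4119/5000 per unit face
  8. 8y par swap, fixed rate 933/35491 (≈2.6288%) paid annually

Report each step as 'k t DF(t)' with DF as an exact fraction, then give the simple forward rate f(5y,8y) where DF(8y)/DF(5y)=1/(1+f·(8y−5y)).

step 1 [1y] swap r/1=33/2467: DF=(1 − 33/2467·(0))/(1+33/2467) = 2467/2500 ≈ 0.986800
step 2 [2y] zero: DF = P = 9503/10000 ≈ 0.950300
step 3 [3y] swap r/1=609/28762: DF=(1 − 609/28762·(0.986800+0.950300))/(1+609/28762) = 9391/10000 ≈ 0.939100
step 4 [4y] bond c/1=29/400: DF=(932413/800000 − 29/400·(0.986800+0.950300+0.939100))/(1+29/400) = 8923/10000 ≈ 0.892300
step 5 [5y] zero: DF = P = 4311/5000 ≈ 0.862200
step 6 [6y] bond c/1=1/40: DF=(38673/40000 − 1/40·(0.986800+0.950300+0.939100+0.892300+0.862200))/(1+1/40) = 8303/10000 ≈ 0.830300
step 7 [7y] zero: DF = P = 4119/5000 ≈ 0.823800
step 8 [8y] swap r/1=933/35491: DF=(1 − 933/35491·(0.986800+0.950300+0.939100+0.892300+0.862200+0.830300+0.823800))/(1+933/35491) = 4067/5000 ≈ 0.813400

1 1 2467/2500
2 2 9503/10000
3 3 9391/10000
4 4 8923/10000
5 5 4311/5000
6 6 8303/10000
7 7 4119/5000
8 8 4067/5000
f(5y,8y) = ((4311/5000)/(4067/5000) − 1)/(3) = 244/12201 ≈ 1.9998%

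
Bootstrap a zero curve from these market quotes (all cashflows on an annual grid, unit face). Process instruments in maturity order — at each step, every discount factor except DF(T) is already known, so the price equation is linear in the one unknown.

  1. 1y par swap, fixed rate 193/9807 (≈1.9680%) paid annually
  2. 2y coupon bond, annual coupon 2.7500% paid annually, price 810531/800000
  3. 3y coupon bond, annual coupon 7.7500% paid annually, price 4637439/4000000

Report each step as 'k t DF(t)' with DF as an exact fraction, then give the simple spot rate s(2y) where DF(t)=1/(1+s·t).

step 1 [1y] swap r/1=193/9807: DF=(1 − 193/9807·(0))/(1+193/9807) = 9807/10000 ≈ 0.980700
step 2 [2y] bond c/1=11/400: DF=(810531/800000 − 11/400·(0.980700))/(1+11/400) = 4799/5000 ≈ 0.959800
step 3 [3y] bond c/1=31/400: DF=(4637439/4000000 − 31/400·(0.980700+0.959800))/(1+31/400) = 2341/2500 ≈ 0.936400

1 1 9807/10000
2 2 4799/5000
3 3 2341/2500
s(2y) = (1/(4799/5000) − 1)/(2) = 201/9598 ≈ 2.0942%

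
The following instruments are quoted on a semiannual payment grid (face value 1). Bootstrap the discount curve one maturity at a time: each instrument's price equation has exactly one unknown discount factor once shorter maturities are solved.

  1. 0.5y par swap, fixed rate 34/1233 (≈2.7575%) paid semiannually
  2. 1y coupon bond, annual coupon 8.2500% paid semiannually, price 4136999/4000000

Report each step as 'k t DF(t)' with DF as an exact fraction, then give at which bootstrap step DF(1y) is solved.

1 1/2 1233/1250
2 1 4771/5000
DF(1y) is solved at step 2

step 1 [0.5y] swap r/2=17/1233: DF=(1 − 17/1233·(0))/(1+17/1233) = 1233/1250 ≈ 0.986400
step 2 [1y] bond c/2=33/800: DF=(4136999/4000000 − 33/800·(0.986400))/(1+33/800) = 4771/5000 ≈ 0.954200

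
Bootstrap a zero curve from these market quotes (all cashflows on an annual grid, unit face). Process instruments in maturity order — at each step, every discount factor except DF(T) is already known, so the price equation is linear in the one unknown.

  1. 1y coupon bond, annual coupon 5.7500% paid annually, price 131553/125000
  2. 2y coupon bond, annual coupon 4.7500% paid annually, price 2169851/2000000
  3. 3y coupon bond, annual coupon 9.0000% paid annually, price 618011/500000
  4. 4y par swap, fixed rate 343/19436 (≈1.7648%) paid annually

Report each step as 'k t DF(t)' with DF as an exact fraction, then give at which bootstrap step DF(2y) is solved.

step 1 [1y] bond c/1=23/400: DF=(131553/125000 − 23/400·(0))/(1+23/400) = 622/625 ≈ 0.995200
step 2 [2y] bond c/1=19/400: DF=(2169851/2000000 − 19/400·(0.995200))/(1+19/400) = 4953/5000 ≈ 0.990600
step 3 [3y] bond c/1=9/100: DF=(618011/500000 − 9/100·(0.995200+0.990600))/(1+9/100) = 97/100 ≈ 0.970000
step 4 [4y] swap r/1=343/19436: DF=(1 − 343/19436·(0.995200+0.990600+0.970000))/(1+343/19436) = 4657/5000 ≈ 0.931400

1 1 622/625
2 2 4953/5000
3 3 97/100
4 4 4657/5000
DF(2y) is solved at step 2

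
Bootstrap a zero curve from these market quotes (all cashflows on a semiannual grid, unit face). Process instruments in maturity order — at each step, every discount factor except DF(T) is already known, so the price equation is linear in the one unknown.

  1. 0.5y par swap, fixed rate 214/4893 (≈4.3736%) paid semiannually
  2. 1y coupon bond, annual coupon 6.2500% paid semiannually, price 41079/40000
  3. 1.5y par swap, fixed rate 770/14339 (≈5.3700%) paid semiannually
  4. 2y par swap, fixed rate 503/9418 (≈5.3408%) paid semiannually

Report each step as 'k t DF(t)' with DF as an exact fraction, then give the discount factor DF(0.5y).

1 1/2 4893/5000
2 1 4831/5000
3 3/2 923/1000
4 2 4497/5000
DF(0.5y) = 4893/5000 ≈ 0.978600

step 1 [0.5y] swap r/2=107/4893: DF=(1 − 107/4893·(0))/(1+107/4893) = 4893/5000 ≈ 0.978600
step 2 [1y] bond c/2=1/32: DF=(41079/40000 − 1/32·(0.978600))/(1+1/32) = 4831/5000 ≈ 0.966200
step 3 [1.5y] swap r/2=385/14339: DF=(1 − 385/14339·(0.978600+0.966200))/(1+385/14339) = 923/1000 ≈ 0.923000
step 4 [2y] swap r/2=503/18836: DF=(1 − 503/18836·(0.978600+0.966200+0.923000))/(1+503/18836) = 4497/5000 ≈ 0.899400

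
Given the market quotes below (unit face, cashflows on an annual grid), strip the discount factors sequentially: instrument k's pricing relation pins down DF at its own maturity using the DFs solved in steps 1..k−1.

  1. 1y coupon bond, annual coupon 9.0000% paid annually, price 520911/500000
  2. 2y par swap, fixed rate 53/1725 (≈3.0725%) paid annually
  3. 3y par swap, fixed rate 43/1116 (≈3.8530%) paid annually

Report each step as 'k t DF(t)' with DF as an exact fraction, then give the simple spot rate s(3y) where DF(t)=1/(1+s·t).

step 1 [1y] bond c/1=9/100: DF=(520911/500000 − 9/100·(0))/(1+9/100) = 4779/5000 ≈ 0.955800
step 2 [2y] swap r/1=53/1725: DF=(1 − 53/1725·(0.955800))/(1+53/1725) = 9417/10000 ≈ 0.941700
step 3 [3y] swap r/1=43/1116: DF=(1 − 43/1116·(0.955800+0.941700))/(1+43/1116) = 357/400 ≈ 0.892500

1 1 4779/5000
2 2 9417/10000
3 3 357/400
s(3y) = (1/(357/400) − 1)/(3) = 43/1071 ≈ 4.0149%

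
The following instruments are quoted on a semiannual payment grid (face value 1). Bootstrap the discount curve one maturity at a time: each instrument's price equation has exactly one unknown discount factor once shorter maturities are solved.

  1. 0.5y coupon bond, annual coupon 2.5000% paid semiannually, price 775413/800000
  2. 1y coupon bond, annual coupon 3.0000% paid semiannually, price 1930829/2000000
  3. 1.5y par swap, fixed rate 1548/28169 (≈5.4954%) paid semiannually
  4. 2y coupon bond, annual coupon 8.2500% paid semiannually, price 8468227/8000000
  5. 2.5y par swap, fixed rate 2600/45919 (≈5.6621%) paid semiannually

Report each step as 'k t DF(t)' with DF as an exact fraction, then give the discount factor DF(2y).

1 1/2 9573/10000
2 1 937/1000
3 3/2 4613/5000
4 2 181/200
5 5/2 87/100
DF(2y) = 181/200 ≈ 0.905000

step 1 [0.5y] bond c/2=1/80: DF=(775413/800000 − 1/80·(0))/(1+1/80) = 9573/10000 ≈ 0.957300
step 2 [1y] bond c/2=3/200: DF=(1930829/2000000 − 3/200·(0.957300))/(1+3/200) = 937/1000 ≈ 0.937000
step 3 [1.5y] swap r/2=774/28169: DF=(1 − 774/28169·(0.957300+0.937000))/(1+774/28169) = 4613/5000 ≈ 0.922600
step 4 [2y] bond c/2=33/800: DF=(8468227/8000000 − 33/800·(0.957300+0.937000+0.922600))/(1+33/800) = 181/200 ≈ 0.905000
step 5 [2.5y] swap r/2=1300/45919: DF=(1 − 1300/45919·(0.957300+0.937000+0.922600+0.905000))/(1+1300/45919) = 87/100 ≈ 0.870000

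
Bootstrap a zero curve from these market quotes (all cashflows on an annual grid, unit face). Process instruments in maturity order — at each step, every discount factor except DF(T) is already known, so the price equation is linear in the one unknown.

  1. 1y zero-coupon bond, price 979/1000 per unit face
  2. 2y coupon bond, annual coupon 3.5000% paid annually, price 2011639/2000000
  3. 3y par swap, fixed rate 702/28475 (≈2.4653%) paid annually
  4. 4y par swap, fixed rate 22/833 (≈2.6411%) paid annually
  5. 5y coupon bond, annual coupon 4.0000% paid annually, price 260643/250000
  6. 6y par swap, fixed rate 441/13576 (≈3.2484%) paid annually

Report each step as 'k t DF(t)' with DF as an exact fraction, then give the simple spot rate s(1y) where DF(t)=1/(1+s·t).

step 1 [1y] zero: DF = P = 979/1000 ≈ 0.979000
step 2 [2y] bond c/1=7/200: DF=(2011639/2000000 − 7/200·(0.979000))/(1+7/200) = 9387/10000 ≈ 0.938700
step 3 [3y] swap r/1=702/28475: DF=(1 − 702/28475·(0.979000+0.938700))/(1+702/28475) = 4649/5000 ≈ 0.929800
step 4 [4y] swap r/1=22/833: DF=(1 − 22/833·(0.979000+0.938700+0.929800))/(1+22/833) = 901/1000 ≈ 0.901000
step 5 [5y] bond c/1=1/25: DF=(260643/250000 − 1/25·(0.979000+0.938700+0.929800+0.901000))/(1+1/25) = 8583/10000 ≈ 0.858300
step 6 [6y] swap r/1=441/13576: DF=(1 − 441/13576·(0.979000+0.938700+0.929800+0.901000+0.858300))/(1+441/13576) = 2059/2500 ≈ 0.823600

1 1 979/1000
2 2 9387/10000
3 3 4649/5000
4 4 901/1000
5 5 8583/10000
6 6 2059/2500
s(1y) = (1/(979/1000) − 1)/(1) = 21/979 ≈ 2.1450%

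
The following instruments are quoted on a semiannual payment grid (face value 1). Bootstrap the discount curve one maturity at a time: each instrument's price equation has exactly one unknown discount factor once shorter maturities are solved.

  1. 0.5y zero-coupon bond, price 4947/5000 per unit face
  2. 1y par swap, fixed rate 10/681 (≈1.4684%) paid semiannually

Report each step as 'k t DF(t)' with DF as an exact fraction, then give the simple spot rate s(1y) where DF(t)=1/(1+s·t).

step 1 [0.5y] zero: DF = P = 4947/5000 ≈ 0.989400
step 2 [1y] swap r/2=5/681: DF=(1 − 5/681·(0.989400))/(1+5/681) = 1971/2000 ≈ 0.985500

1 1/2 4947/5000
2 1 1971/2000
s(1y) = (1/(1971/2000) − 1)/(1) = 29/1971 ≈ 1.4713%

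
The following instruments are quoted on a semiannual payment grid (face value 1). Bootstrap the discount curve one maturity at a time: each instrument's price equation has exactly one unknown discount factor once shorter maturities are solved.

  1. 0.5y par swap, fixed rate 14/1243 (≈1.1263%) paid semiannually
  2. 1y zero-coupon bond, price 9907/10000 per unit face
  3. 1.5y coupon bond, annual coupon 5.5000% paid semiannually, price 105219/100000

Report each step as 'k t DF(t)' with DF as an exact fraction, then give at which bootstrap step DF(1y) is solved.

step 1 [0.5y] swap r/2=7/1243: DF=(1 − 7/1243·(0))/(1+7/1243) = 1243/1250 ≈ 0.994400
step 2 [1y] zero: DF = P = 9907/10000 ≈ 0.990700
step 3 [1.5y] bond c/2=11/400: DF=(105219/100000 − 11/400·(0.994400+0.990700))/(1+11/400) = 9709/10000 ≈ 0.970900

1 1/2 1243/1250
2 1 9907/10000
3 3/2 9709/10000
DF(1y) is solved at step 2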